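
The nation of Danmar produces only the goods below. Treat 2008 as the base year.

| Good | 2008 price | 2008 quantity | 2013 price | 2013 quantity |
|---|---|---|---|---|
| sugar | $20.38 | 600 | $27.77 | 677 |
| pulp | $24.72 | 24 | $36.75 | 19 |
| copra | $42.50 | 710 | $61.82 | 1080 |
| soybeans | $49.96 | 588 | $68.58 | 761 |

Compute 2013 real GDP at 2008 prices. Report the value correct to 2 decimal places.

$98186.50

Real GDP 2013 = Σ (p_2008 × q_2013) = 20.38·677 + 24.72·19 + 42.50·1080 + 49.96·761 = 98186.50.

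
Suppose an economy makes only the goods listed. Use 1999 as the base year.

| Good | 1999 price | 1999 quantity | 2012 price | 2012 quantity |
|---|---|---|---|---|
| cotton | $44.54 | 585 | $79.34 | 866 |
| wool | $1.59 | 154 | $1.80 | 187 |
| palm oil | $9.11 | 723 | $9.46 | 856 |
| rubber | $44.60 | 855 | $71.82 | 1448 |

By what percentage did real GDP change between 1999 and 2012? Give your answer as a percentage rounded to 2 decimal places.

56.64%

Real GDP 1999 = Nominal GDP 1999 = 44.54·585 + 1.59·154 + 9.11·723 + 44.60·855 = 71020.29.
Real GDP 2012 (at 1999 prices) = 44.54·866 + 1.59·187 + 9.11·856 + 44.60·1448 = 111247.93.
Real growth = 111247.93/71020.29 − 1 = 0.5664.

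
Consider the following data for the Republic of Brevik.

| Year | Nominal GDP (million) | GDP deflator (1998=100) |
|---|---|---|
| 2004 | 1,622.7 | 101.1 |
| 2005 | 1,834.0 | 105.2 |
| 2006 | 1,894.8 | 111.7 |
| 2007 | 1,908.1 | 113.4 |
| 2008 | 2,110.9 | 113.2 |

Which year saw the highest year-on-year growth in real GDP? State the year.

2008

2005: real = 1834.0/1.052 = 1743.35; growth vs 2004 (1605.04) = 8.62%.
2006: real = 1894.8/1.117 = 1696.33; growth vs 2005 (1743.35) = -2.70%.
2007: real = 1908.1/1.134 = 1682.63; growth vs 2006 (1696.33) = -0.81%.
2008: real = 2110.9/1.132 = 1864.75; growth vs 2007 (1682.63) = 10.82%.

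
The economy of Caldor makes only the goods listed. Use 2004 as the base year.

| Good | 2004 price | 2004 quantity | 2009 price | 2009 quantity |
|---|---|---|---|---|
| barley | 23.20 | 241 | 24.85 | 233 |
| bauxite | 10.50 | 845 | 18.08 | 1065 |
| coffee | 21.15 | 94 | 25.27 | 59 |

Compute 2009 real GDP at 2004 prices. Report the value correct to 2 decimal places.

17835.95

Real GDP 2009 = Σ (p_2004 × q_2009) = 23.20·233 + 10.50·1065 + 21.15·59 = 17835.95.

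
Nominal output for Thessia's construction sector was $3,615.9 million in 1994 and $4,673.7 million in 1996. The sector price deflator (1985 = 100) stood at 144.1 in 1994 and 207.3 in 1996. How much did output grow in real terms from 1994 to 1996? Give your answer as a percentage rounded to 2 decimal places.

Real output 1994 = 3615.9 / 1.441 = 2509.30.
Real output 1996 = 4673.7 / 2.073 = 2254.56.
Real growth = 2254.56 / 2509.30 − 1 = -0.1015.

-10.15%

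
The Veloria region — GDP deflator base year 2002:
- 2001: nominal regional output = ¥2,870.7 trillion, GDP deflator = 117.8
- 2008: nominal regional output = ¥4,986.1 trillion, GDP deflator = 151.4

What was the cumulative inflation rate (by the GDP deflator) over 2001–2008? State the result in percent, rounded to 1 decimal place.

Price-level change = 151.4 / 117.8 − 1 = 0.2852.

28.5%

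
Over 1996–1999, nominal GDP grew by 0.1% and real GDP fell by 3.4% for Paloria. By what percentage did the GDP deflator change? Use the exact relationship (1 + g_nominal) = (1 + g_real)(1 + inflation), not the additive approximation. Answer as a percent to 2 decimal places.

(1 + g_nom) = (1 + g_real)(1 + π), so π = 1.0010 / 0.9660 − 1 = 0.03623.

3.62%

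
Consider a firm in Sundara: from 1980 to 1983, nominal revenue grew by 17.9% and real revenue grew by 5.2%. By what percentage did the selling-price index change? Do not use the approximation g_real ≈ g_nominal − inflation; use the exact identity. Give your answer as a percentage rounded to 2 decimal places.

12.07%

(1 + g_nom) = (1 + g_real)(1 + π), so π = 1.1790 / 1.0520 − 1 = 0.12072.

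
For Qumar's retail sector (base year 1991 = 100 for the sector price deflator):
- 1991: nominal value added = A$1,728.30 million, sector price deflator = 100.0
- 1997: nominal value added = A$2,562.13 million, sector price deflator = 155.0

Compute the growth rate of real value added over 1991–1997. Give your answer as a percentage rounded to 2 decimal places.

Real value added 1991 = 1728.30 / 1.000 = 1728.30.
Real value added 1997 = 2562.13 / 1.550 = 1652.99.
Real growth = 1652.99 / 1728.30 − 1 = -0.0436.

-4.36%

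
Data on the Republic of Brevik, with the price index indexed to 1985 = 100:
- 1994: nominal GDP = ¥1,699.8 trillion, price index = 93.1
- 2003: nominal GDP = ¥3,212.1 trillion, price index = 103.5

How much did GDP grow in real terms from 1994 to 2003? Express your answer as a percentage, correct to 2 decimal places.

69.98%

Real GDP 1994 = 1699.8 / 0.931 = 1825.78.
Real GDP 2003 = 3212.1 / 1.035 = 3103.48.
Real growth = 3103.48 / 1825.78 − 1 = 0.6998.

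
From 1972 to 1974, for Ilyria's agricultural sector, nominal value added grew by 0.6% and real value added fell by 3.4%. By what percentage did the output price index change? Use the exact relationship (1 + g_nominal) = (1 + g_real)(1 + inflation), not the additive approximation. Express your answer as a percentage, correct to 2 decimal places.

4.14%

(1 + g_nom) = (1 + g_real)(1 + π), so π = 1.0060 / 0.9660 − 1 = 0.04141.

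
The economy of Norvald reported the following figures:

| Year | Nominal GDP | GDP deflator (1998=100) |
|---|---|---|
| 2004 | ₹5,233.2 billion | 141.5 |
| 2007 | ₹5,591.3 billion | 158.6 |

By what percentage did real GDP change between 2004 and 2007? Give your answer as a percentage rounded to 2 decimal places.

-4.68%

Real GDP 2004 = 5233.2 / 1.415 = 3698.37.
Real GDP 2007 = 5591.3 / 1.586 = 3525.41.
Real growth = 3525.41 / 3698.37 − 1 = -0.0468.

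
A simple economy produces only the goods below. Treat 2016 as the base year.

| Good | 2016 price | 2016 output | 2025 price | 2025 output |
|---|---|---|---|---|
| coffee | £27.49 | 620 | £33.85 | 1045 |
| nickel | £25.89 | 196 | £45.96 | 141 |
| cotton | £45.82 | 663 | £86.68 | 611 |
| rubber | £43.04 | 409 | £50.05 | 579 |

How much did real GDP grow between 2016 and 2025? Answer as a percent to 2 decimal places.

Real GDP 2016 = Nominal GDP 2016 = 27.49·620 + 25.89·196 + 45.82·663 + 43.04·409 = 70100.26.
Real GDP 2025 (at 2016 prices) = 27.49·1045 + 25.89·141 + 45.82·611 + 43.04·579 = 85293.72.
Real growth = 85293.72/70100.26 − 1 = 0.2167.

21.67%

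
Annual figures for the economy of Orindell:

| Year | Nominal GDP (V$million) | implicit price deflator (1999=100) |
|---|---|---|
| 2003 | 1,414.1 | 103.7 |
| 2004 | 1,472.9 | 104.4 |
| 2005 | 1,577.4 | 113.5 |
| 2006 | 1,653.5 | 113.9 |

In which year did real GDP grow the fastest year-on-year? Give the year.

2006

2004: real = 1472.9/1.044 = 1410.82; growth vs 2003 (1363.65) = 3.46%.
2005: real = 1577.4/1.135 = 1389.78; growth vs 2004 (1410.82) = -1.49%.
2006: real = 1653.5/1.139 = 1451.71; growth vs 2005 (1389.78) = 4.46%.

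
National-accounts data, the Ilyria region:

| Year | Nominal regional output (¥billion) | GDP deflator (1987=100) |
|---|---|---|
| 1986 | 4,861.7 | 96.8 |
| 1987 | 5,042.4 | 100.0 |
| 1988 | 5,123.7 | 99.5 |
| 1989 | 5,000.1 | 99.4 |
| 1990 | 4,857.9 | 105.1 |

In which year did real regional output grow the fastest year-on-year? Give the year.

1987: real = 5042.4/1.000 = 5042.40; growth vs 1986 (5022.42) = 0.40%.
1988: real = 5123.7/0.995 = 5149.45; growth vs 1987 (5042.40) = 2.12%.
1989: real = 5000.1/0.994 = 5030.28; growth vs 1988 (5149.45) = -2.31%.
1990: real = 4857.9/1.051 = 4622.17; growth vs 1989 (5030.28) = -8.11%.

1988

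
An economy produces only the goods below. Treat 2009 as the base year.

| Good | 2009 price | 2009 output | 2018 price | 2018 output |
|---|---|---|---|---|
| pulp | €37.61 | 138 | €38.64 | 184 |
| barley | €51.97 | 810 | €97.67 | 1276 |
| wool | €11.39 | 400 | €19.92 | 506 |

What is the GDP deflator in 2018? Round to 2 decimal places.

179.52

Nominal GDP 2018 = 38.64·184 + 97.67·1276 + 19.92·506 = 141816.20.
Real GDP 2018 (at 2009 prices) = 37.61·184 + 51.97·1276 + 11.39·506 = 78997.30.
Deflator = Nominal/Real × 100 = 141816.20/78997.30 × 100 = 179.520.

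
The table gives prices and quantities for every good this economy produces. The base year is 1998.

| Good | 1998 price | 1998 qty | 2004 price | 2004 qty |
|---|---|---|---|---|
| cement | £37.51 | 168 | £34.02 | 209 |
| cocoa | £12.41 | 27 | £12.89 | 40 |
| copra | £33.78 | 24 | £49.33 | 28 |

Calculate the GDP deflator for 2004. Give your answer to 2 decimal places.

Nominal GDP 2004 = 34.02·209 + 12.89·40 + 49.33·28 = 9007.02.
Real GDP 2004 (at 1998 prices) = 37.51·209 + 12.41·40 + 33.78·28 = 9281.83.
Deflator = Nominal/Real × 100 = 9007.02/9281.83 × 100 = 97.039.

97.04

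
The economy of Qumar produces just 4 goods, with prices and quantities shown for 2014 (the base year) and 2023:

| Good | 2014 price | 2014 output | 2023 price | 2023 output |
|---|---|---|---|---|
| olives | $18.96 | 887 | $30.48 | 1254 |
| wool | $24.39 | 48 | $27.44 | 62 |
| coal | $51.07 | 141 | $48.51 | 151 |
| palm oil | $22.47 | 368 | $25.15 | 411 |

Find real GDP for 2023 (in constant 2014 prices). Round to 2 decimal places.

$42234.76

Real GDP 2023 = Σ (p_2014 × q_2023) = 18.96·1254 + 24.39·62 + 51.07·151 + 22.47·411 = 42234.76.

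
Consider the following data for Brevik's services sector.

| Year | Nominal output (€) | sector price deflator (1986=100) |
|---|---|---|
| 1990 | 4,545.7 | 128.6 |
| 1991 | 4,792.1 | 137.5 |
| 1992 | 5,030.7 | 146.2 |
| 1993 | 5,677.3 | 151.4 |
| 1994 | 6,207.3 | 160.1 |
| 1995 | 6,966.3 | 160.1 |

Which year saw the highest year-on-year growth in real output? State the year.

1991: real = 4792.1/1.375 = 3485.16; growth vs 1990 (3534.76) = -1.40%.
1992: real = 5030.7/1.462 = 3440.97; growth vs 1991 (3485.16) = -1.27%.
1993: real = 5677.3/1.514 = 3749.87; growth vs 1992 (3440.97) = 8.98%.
1994: real = 6207.3/1.601 = 3877.14; growth vs 1993 (3749.87) = 3.39%.
1995: real = 6966.3/1.601 = 4351.22; growth vs 1994 (3877.14) = 12.23%.

1995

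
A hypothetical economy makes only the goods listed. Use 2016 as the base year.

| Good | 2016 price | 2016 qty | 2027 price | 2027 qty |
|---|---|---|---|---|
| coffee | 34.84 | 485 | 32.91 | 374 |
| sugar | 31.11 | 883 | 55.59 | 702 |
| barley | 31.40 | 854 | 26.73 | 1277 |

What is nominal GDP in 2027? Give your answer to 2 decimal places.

85466.73

Nominal GDP 2027 = Σ (p_2027 × q_2027) = 32.91·374 + 55.59·702 + 26.73·1277 = 85466.73.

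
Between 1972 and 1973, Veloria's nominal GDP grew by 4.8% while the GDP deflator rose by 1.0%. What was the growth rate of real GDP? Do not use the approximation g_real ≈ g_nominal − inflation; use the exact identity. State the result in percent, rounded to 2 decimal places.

(1 + g_nom) = (1 + g_real)(1 + π), so g_real = 1.0480 / 1.0100 − 1 = 0.03762.

3.76%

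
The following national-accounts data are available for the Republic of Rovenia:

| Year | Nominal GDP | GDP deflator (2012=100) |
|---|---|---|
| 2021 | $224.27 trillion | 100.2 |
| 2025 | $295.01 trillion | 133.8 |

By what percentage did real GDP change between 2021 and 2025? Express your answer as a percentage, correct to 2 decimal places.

Deflate each year: 2021 → 224.27/1.002 = 223.82; 2025 → 295.01/1.338 = 220.49.
So real GDP changed by 220.49/223.82 − 1 = -0.0149, i.e. -1.49%.

-1.49%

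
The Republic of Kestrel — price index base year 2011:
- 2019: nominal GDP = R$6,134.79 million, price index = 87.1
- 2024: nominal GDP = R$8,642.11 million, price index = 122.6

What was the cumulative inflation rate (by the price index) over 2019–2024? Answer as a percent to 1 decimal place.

Price-level change = 122.6 / 87.1 − 1 = 0.4076.

40.8%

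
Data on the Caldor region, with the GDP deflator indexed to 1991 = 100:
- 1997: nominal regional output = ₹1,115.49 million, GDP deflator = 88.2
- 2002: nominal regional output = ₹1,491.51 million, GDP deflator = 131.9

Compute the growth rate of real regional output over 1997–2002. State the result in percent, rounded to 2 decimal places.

-10.59%

Real regional output 1997 = 1115.49 / 0.882 = 1264.73.
Real regional output 2002 = 1491.51 / 1.319 = 1130.79.
Real growth = 1130.79 / 1264.73 − 1 = -0.1059.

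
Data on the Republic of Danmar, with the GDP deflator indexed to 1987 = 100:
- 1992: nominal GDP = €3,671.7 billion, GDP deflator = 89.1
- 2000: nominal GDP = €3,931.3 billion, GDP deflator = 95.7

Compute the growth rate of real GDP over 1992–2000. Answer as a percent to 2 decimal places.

-0.31%

Real GDP 1992 = 3671.7 / 0.891 = 4120.88.
Real GDP 2000 = 3931.3 / 0.957 = 4107.94.
Real growth = 4107.94 / 4120.88 − 1 = -0.0031.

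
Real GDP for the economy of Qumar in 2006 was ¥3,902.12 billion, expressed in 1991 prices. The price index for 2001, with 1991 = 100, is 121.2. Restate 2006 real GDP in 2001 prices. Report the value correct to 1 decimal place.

Real GDP in 2001 prices = Real GDP in 1991 prices × (P_2001/P_1991) = 3902.12 × 1.212 = 4729.37.

¥4,729.4 billion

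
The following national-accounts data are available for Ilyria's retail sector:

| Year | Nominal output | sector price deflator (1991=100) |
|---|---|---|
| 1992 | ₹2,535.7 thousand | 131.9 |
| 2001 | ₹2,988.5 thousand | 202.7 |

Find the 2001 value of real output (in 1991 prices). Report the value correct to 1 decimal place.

₹1,474.3 thousand

Real output = Nominal / (sector price deflator/100) = 2988.5 / 2.027 = 1474.35.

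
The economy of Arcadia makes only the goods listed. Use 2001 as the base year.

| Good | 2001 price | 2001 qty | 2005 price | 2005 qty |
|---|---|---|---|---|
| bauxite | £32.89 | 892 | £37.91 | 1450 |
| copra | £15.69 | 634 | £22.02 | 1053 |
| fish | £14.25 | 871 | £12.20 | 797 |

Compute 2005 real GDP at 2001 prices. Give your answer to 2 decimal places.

Real GDP 2005 = Σ (p_2001 × q_2005) = 32.89·1450 + 15.69·1053 + 14.25·797 = 75569.32.

£75569.32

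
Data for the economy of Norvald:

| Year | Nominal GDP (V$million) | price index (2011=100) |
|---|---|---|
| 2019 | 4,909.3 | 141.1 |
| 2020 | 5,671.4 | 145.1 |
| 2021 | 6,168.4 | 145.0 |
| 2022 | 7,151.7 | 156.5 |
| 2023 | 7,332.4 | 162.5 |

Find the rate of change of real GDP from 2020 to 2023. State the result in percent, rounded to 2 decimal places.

Real GDP 2020 = 5671.4/1.451 = 3908.61.
Real GDP 2023 = 7332.4/1.625 = 4512.25.
Change = 4512.25/3908.61 − 1 = 0.1544.

15.44%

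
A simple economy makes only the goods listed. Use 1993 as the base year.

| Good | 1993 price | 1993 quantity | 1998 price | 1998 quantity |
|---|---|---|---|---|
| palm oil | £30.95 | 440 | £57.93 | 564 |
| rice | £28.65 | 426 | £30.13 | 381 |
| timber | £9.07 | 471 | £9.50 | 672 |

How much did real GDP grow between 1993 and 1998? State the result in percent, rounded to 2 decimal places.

Real GDP 1993 = Nominal GDP 1993 = 30.95·440 + 28.65·426 + 9.07·471 = 30094.87.
Real GDP 1998 (at 1993 prices) = 30.95·564 + 28.65·381 + 9.07·672 = 34466.49.
Real growth = 34466.49/30094.87 − 1 = 0.1453.

14.53%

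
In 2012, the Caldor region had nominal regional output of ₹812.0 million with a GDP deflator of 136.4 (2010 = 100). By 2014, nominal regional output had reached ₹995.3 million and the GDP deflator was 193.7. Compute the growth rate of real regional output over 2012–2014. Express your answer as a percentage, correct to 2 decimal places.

-13.69%

Real regional output 2012 = 812.0 / 1.364 = 595.31.
Real regional output 2014 = 995.3 / 1.937 = 513.84.
Real growth = 513.84 / 595.31 − 1 = -0.1369.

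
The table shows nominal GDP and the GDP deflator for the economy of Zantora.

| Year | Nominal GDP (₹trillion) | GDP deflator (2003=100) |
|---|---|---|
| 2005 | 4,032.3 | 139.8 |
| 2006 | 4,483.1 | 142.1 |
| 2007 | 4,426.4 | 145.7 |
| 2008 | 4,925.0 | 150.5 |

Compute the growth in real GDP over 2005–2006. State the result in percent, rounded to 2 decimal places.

9.38%

Real GDP 2005 = 4032.3/1.398 = 2884.33.
Real GDP 2006 = 4483.1/1.421 = 3154.89.
Change = 3154.89/2884.33 − 1 = 0.0938.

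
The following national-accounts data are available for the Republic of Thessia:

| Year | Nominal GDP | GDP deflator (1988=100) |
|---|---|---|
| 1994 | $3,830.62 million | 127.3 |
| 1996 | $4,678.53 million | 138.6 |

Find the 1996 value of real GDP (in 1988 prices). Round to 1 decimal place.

Real GDP = Nominal / (GDP deflator/100) = 4678.53 / 1.386 = 3375.56.

$3,375.6 million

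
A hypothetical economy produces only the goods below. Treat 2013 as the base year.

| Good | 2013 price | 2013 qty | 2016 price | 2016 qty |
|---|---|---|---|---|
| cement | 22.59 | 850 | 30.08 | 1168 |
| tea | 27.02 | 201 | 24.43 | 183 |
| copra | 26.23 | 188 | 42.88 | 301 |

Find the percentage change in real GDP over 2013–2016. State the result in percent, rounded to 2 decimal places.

Real GDP 2013 = Nominal GDP 2013 = 22.59·850 + 27.02·201 + 26.23·188 = 29563.76.
Real GDP 2016 (at 2013 prices) = 22.59·1168 + 27.02·183 + 26.23·301 = 39225.01.
Real growth = 39225.01/29563.76 − 1 = 0.3268.

32.68%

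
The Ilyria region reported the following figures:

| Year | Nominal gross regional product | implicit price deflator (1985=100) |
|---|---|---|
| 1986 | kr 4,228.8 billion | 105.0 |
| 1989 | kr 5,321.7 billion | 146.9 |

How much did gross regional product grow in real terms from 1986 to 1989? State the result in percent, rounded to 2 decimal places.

Real gross regional product 1986 = 4228.8 / 1.050 = 4027.43.
Real gross regional product 1989 = 5321.7 / 1.469 = 3622.67.
Real growth = 3622.67 / 4027.43 − 1 = -0.1005.

-10.05%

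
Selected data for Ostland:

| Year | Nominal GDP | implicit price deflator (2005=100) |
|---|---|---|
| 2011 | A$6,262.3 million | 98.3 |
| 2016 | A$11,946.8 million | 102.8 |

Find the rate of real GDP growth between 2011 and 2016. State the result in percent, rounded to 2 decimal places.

82.42%

Real GDP 2011 = 6262.3 / 0.983 = 6370.60.
Real GDP 2016 = 11946.8 / 1.028 = 11621.40.
Real growth = 11621.40 / 6370.60 − 1 = 0.8242.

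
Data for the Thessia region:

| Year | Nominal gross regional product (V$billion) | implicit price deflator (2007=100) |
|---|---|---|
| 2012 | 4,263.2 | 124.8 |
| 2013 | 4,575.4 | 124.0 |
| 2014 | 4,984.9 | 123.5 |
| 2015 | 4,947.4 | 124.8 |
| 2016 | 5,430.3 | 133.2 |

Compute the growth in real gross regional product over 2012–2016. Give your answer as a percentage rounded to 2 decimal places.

Real gross regional product 2012 = 4263.2/1.248 = 3416.03.
Real gross regional product 2016 = 5430.3/1.332 = 4076.80.
Change = 4076.80/3416.03 − 1 = 0.1934.

19.34%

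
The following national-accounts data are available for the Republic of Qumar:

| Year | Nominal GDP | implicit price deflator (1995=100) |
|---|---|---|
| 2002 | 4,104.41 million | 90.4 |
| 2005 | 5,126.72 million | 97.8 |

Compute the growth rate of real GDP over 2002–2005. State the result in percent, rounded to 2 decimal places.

Deflate each year: 2002 → 4104.41/0.904 = 4540.28; 2005 → 5126.72/0.978 = 5242.04.
So real GDP changed by 5242.04/4540.28 − 1 = 0.1546, i.e. 15.46%.

15.46%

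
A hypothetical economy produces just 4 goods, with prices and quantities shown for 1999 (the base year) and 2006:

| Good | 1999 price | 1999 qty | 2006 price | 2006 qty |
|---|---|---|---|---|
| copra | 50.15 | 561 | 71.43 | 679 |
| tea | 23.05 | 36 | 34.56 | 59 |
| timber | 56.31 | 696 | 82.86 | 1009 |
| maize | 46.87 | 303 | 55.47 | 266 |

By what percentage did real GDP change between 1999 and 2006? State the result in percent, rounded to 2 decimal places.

27.12%

Real GDP 1999 = Nominal GDP 1999 = 50.15·561 + 23.05·36 + 56.31·696 + 46.87·303 = 82357.32.
Real GDP 2006 (at 1999 prices) = 50.15·679 + 23.05·59 + 56.31·1009 + 46.87·266 = 104696.01.
Real growth = 104696.01/82357.32 − 1 = 0.2712.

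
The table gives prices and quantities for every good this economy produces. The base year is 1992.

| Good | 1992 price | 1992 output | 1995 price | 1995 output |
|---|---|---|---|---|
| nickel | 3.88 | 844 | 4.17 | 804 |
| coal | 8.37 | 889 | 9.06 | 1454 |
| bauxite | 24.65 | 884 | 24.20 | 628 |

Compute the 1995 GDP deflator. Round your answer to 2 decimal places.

103.10

Nominal GDP 1995 = 4.17·804 + 9.06·1454 + 24.20·628 = 31723.52.
Real GDP 1995 (at 1992 prices) = 3.88·804 + 8.37·1454 + 24.65·628 = 30769.70.
Deflator = Nominal/Real × 100 = 31723.52/30769.70 × 100 = 103.100.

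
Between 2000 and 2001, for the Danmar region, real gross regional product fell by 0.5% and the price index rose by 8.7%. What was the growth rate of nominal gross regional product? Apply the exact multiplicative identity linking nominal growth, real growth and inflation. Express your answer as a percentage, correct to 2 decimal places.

8.16%

(1 + g_nom) = (1 + g_real)(1 + π) = 0.9950 × 1.0870 = 1.08157.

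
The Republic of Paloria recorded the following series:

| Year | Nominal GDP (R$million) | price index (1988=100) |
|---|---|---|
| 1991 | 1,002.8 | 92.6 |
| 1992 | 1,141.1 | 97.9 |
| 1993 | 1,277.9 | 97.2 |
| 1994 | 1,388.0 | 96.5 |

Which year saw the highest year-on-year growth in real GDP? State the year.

1992: real = 1141.1/0.979 = 1165.58; growth vs 1991 (1082.94) = 7.63%.
1993: real = 1277.9/0.972 = 1314.71; growth vs 1992 (1165.58) = 12.79%.
1994: real = 1388.0/0.965 = 1438.34; growth vs 1993 (1314.71) = 9.40%.

1993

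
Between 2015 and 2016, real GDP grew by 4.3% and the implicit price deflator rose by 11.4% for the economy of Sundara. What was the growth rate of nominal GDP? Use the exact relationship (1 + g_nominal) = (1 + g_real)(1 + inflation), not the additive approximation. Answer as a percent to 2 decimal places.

(1 + g_nom) = (1 + g_real)(1 + π) = 1.0430 × 1.1140 = 1.16190.

16.19%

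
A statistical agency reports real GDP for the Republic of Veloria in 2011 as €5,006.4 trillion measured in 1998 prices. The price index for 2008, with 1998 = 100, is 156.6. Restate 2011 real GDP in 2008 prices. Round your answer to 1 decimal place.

Real GDP in 2008 prices = Real GDP in 1998 prices × (P_2008/P_1998) = 5006.4 × 1.566 = 7840.02.

€7,840.0 trillion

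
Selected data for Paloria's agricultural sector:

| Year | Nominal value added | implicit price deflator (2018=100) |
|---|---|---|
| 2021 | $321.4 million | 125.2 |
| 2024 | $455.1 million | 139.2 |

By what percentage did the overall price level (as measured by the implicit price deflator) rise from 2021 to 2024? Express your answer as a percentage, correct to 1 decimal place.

11.2%

Price-level change = 139.2 / 125.2 − 1 = 0.1118.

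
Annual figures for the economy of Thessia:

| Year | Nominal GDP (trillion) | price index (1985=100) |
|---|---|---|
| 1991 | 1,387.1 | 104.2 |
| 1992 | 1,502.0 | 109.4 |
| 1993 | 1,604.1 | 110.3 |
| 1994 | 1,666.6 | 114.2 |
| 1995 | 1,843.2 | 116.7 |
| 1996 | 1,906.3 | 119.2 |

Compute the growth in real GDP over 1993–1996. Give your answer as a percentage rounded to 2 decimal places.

9.97%

Real GDP 1993 = 1604.1/1.103 = 1454.31.
Real GDP 1996 = 1906.3/1.192 = 1599.24.
Change = 1599.24/1454.31 − 1 = 0.0997.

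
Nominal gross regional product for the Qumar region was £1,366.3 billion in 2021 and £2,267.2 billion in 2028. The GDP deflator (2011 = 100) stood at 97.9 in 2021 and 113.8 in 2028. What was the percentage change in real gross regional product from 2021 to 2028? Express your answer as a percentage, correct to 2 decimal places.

Real gross regional product 2021 = 1366.3 / 0.979 = 1395.61.
Real gross regional product 2028 = 2267.2 / 1.138 = 1992.27.
Real growth = 1992.27 / 1395.61 − 1 = 0.4275.

42.75%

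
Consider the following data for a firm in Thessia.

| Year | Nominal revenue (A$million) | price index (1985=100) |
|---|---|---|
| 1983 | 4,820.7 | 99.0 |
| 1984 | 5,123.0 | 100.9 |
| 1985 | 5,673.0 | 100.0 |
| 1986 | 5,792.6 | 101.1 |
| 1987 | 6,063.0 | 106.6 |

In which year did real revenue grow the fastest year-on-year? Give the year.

1985

1984: real = 5123.0/1.009 = 5077.30; growth vs 1983 (4869.39) = 4.27%.
1985: real = 5673.0/1.000 = 5673.00; growth vs 1984 (5077.30) = 11.73%.
1986: real = 5792.6/1.011 = 5729.57; growth vs 1985 (5673.00) = 1.00%.
1987: real = 6063.0/1.066 = 5687.62; growth vs 1986 (5729.57) = -0.73%.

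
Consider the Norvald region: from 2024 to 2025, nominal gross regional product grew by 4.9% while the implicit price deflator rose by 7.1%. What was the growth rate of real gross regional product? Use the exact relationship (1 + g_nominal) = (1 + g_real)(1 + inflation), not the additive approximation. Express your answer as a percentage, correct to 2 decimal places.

-2.05%

(1 + g_nom) = (1 + g_real)(1 + π), so g_real = 1.0490 / 1.0710 − 1 = -0.02054.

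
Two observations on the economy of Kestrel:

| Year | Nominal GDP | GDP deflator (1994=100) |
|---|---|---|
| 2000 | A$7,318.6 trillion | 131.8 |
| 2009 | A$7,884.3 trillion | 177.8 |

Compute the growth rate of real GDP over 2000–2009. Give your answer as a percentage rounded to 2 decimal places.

-20.14%

Real GDP 2000 = 7318.6 / 1.318 = 5552.81.
Real GDP 2009 = 7884.3 / 1.778 = 4434.36.
Real growth = 4434.36 / 5552.81 − 1 = -0.2014.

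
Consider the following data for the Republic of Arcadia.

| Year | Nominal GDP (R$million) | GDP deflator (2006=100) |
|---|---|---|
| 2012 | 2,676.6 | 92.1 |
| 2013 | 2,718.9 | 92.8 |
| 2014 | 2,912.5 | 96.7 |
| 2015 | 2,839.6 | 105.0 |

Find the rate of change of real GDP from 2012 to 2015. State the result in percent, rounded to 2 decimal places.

-6.94%

Real GDP 2012 = 2676.6/0.921 = 2906.19.
Real GDP 2015 = 2839.6/1.050 = 2704.38.
Change = 2704.38/2906.19 − 1 = -0.0694.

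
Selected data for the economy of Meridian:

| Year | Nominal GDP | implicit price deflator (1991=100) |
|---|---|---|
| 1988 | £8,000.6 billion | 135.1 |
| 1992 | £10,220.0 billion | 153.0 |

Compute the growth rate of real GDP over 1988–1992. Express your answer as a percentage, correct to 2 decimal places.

Deflate each year: 1988 → 8000.6/1.351 = 5921.98; 1992 → 10220.0/1.530 = 6679.74.
So real GDP changed by 6679.74/5921.98 − 1 = 0.1280, i.e. 12.80%.

12.80%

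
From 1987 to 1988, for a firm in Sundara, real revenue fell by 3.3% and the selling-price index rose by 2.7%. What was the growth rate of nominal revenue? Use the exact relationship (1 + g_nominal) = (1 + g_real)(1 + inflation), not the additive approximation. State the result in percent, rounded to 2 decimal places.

-0.69%

(1 + g_nom) = (1 + g_real)(1 + π) = 0.9670 × 1.0270 = 0.99311.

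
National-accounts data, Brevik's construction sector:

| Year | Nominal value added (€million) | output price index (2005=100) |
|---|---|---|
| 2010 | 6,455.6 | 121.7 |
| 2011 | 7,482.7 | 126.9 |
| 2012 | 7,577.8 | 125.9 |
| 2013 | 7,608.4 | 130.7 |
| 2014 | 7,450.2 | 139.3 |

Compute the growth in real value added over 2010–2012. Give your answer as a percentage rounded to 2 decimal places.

Real value added 2010 = 6455.6/1.217 = 5304.52.
Real value added 2012 = 7577.8/1.259 = 6018.90.
Change = 6018.90/5304.52 − 1 = 0.1347.

13.47%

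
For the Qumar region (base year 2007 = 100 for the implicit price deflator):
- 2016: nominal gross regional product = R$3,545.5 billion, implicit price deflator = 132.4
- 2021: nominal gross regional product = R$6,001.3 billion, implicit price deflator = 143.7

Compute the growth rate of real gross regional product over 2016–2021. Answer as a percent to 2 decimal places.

55.95%

Deflate each year: 2016 → 3545.5/1.324 = 2677.87; 2021 → 6001.3/1.437 = 4176.27.
So real gross regional product changed by 4176.27/2677.87 − 1 = 0.5595, i.e. 55.95%.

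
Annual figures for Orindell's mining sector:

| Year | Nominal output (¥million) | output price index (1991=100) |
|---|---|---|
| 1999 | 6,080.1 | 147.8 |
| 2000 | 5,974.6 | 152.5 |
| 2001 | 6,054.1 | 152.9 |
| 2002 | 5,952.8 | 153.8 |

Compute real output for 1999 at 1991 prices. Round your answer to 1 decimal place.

¥4,113.7 million

Real output 1999 = 6080.1 / 1.478 = 4113.73.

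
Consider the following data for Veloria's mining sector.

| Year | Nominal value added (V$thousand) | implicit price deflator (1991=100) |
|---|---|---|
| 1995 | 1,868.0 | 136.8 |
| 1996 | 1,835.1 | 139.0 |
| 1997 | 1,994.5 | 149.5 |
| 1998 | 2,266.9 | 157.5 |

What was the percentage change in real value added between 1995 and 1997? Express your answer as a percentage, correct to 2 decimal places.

-2.30%

Real value added 1995 = 1868.0/1.368 = 1365.50.
Real value added 1997 = 1994.5/1.495 = 1334.11.
Change = 1334.11/1365.50 − 1 = -0.0230.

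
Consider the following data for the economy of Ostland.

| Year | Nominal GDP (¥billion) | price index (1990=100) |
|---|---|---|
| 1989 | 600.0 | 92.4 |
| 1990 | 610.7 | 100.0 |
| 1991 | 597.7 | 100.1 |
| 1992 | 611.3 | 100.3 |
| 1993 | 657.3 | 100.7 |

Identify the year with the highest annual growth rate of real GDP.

1993

1990: real = 610.7/1.000 = 610.70; growth vs 1989 (649.35) = -5.95%.
1991: real = 597.7/1.001 = 597.10; growth vs 1990 (610.70) = -2.23%.
1992: real = 611.3/1.003 = 609.47; growth vs 1991 (597.10) = 2.07%.
1993: real = 657.3/1.007 = 652.73; growth vs 1992 (609.47) = 7.10%.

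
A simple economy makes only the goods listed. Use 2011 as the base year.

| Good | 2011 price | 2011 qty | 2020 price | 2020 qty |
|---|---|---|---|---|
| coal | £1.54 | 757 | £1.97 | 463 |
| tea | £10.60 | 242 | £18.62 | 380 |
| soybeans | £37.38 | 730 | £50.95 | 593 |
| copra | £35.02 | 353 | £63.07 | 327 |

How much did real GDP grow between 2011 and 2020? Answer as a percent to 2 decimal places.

-11.58%

Real GDP 2011 = Nominal GDP 2011 = 1.54·757 + 10.60·242 + 37.38·730 + 35.02·353 = 43380.44.
Real GDP 2020 (at 2011 prices) = 1.54·463 + 10.60·380 + 37.38·593 + 35.02·327 = 38358.90.
Real growth = 38358.90/43380.44 − 1 = -0.1158.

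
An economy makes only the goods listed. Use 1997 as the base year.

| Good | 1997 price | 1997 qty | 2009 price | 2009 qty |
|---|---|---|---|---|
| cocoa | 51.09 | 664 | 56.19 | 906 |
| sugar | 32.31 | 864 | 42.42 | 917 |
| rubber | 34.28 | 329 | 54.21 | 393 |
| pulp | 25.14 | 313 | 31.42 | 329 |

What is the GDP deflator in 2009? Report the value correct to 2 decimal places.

Nominal GDP 2009 = 56.19·906 + 42.42·917 + 54.21·393 + 31.42·329 = 121448.99.
Real GDP 2009 (at 1997 prices) = 51.09·906 + 32.31·917 + 34.28·393 + 25.14·329 = 97658.91.
Deflator = Nominal/Real × 100 = 121448.99/97658.91 × 100 = 124.360.

124.36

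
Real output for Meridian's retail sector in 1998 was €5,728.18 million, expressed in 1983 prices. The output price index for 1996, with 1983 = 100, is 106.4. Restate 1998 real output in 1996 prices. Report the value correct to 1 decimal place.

€6,094.8 million

Real output in 1996 prices = Real output in 1983 prices × (P_1996/P_1983) = 5728.18 × 1.064 = 6094.78.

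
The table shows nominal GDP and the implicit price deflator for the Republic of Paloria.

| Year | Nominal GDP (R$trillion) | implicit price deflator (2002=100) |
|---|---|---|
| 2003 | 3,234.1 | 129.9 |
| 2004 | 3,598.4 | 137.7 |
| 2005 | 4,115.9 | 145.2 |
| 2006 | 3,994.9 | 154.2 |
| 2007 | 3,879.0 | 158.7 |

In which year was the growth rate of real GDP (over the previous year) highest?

2005

2004: real = 3598.4/1.377 = 2613.22; growth vs 2003 (2489.68) = 4.96%.
2005: real = 4115.9/1.452 = 2834.64; growth vs 2004 (2613.22) = 8.47%.
2006: real = 3994.9/1.542 = 2590.73; growth vs 2005 (2834.64) = -8.60%.
2007: real = 3879.0/1.587 = 2444.23; growth vs 2006 (2590.73) = -5.65%.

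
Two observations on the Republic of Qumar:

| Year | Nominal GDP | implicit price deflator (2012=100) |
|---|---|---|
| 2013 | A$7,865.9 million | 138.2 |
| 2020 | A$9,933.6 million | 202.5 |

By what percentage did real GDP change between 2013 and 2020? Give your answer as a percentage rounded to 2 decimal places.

-13.81%

Real GDP 2013 = 7865.9 / 1.382 = 5691.68.
Real GDP 2020 = 9933.6 / 2.025 = 4905.48.
Real growth = 4905.48 / 5691.68 − 1 = -0.1381.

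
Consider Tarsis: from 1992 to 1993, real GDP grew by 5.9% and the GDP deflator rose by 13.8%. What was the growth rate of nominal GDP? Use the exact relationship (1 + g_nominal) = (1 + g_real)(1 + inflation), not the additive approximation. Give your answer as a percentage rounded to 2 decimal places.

20.51%

(1 + g_nom) = (1 + g_real)(1 + π) = 1.0590 × 1.1380 = 1.20514.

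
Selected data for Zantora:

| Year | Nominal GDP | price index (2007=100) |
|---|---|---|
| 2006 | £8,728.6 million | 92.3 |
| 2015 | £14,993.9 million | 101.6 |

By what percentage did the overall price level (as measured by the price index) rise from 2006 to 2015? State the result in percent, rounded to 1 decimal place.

10.1%

Price-level change = 101.6 / 92.3 − 1 = 0.1008.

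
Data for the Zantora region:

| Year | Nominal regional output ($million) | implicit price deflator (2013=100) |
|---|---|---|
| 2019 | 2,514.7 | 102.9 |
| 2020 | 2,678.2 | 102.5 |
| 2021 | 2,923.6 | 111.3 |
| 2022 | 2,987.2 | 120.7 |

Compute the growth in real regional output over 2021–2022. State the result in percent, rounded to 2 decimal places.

Real regional output 2021 = 2923.6/1.113 = 2626.77.
Real regional output 2022 = 2987.2/1.207 = 2474.90.
Change = 2474.90/2626.77 − 1 = -0.0578.

-5.78%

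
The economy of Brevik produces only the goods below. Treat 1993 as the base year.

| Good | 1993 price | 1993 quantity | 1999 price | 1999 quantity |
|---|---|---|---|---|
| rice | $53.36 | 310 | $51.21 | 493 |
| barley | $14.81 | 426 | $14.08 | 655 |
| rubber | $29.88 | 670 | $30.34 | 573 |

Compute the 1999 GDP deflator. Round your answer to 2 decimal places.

97.60

Nominal GDP 1999 = 51.21·493 + 14.08·655 + 30.34·573 = 51853.75.
Real GDP 1999 (at 1993 prices) = 53.36·493 + 14.81·655 + 29.88·573 = 53128.27.
Deflator = Nominal/Real × 100 = 51853.75/53128.27 × 100 = 97.601.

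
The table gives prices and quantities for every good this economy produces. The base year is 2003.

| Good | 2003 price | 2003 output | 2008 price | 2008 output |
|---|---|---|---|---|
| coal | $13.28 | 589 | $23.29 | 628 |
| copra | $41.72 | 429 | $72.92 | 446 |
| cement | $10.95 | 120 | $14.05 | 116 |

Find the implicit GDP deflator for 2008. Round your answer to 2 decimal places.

172.87

Nominal GDP 2008 = 23.29·628 + 72.92·446 + 14.05·116 = 48778.24.
Real GDP 2008 (at 2003 prices) = 13.28·628 + 41.72·446 + 10.95·116 = 28217.16.
Deflator = Nominal/Real × 100 = 48778.24/28217.16 × 100 = 172.867.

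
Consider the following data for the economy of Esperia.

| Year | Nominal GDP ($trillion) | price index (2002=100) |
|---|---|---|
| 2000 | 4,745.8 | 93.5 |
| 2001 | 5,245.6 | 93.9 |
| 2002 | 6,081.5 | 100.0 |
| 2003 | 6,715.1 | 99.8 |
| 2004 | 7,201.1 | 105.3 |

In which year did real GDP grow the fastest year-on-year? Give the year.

2003

2001: real = 5245.6/0.939 = 5586.37; growth vs 2000 (5075.72) = 10.06%.
2002: real = 6081.5/1.000 = 6081.50; growth vs 2001 (5586.37) = 8.86%.
2003: real = 6715.1/0.998 = 6728.56; growth vs 2002 (6081.50) = 10.64%.
2004: real = 7201.1/1.053 = 6838.65; growth vs 2003 (6728.56) = 1.64%.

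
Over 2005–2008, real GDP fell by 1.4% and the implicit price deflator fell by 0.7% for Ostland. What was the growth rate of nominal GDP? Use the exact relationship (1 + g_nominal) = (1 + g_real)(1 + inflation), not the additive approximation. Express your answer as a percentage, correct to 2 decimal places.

-2.09%

(1 + g_nom) = (1 + g_real)(1 + π) = 0.9860 × 0.9930 = 0.97910.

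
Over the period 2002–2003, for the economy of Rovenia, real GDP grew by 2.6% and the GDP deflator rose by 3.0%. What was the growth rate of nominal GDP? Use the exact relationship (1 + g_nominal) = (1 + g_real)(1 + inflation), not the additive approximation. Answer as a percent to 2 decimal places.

5.68%

(1 + g_nom) = (1 + g_real)(1 + π) = 1.0260 × 1.0300 = 1.05678.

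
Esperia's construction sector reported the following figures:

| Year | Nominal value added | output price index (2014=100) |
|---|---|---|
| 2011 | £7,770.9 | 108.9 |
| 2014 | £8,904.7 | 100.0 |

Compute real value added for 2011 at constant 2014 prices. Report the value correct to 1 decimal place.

£7,135.8

Real value added = Nominal / (output price index/100) = 7770.9 / 1.089 = 7135.81.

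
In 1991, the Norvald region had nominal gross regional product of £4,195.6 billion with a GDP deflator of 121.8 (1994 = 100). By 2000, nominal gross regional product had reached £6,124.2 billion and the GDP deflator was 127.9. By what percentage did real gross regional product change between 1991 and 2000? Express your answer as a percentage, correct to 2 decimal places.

Deflate each year: 1991 → 4195.6/1.218 = 3444.66; 2000 → 6124.2/1.279 = 4788.27.
So real gross regional product changed by 4788.27/3444.66 − 1 = 0.3901, i.e. 39.01%.

39.01%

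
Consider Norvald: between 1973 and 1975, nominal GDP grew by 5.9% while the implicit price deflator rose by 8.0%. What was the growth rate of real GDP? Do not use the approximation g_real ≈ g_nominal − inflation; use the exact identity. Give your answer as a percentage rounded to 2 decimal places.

-1.94%

(1 + g_nom) = (1 + g_real)(1 + π), so g_real = 1.0590 / 1.0800 − 1 = -0.01944.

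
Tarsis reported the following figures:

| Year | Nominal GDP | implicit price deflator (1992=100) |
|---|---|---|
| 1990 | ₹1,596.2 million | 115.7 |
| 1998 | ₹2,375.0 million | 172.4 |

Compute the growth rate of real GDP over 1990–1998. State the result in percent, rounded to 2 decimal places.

Real GDP 1990 = 1596.2 / 1.157 = 1379.60.
Real GDP 1998 = 2375.0 / 1.724 = 1377.61.
Real growth = 1377.61 / 1379.60 − 1 = -0.0014.

-0.14%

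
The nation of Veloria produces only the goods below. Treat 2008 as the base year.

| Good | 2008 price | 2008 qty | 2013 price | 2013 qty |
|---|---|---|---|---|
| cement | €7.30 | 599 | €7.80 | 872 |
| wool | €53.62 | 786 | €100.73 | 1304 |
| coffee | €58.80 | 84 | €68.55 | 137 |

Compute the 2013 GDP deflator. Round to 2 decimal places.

Nominal GDP 2013 = 7.80·872 + 100.73·1304 + 68.55·137 = 147544.87.
Real GDP 2013 (at 2008 prices) = 7.30·872 + 53.62·1304 + 58.80·137 = 84341.68.
Deflator = Nominal/Real × 100 = 147544.87/84341.68 × 100 = 174.937.

174.94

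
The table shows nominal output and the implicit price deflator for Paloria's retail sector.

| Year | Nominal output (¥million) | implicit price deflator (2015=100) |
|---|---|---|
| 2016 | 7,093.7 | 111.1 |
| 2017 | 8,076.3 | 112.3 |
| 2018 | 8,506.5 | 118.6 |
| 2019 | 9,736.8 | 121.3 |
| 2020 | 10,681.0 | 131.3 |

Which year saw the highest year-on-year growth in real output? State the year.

2017

2017: real = 8076.3/1.123 = 7191.72; growth vs 2016 (6384.97) = 12.64%.
2018: real = 8506.5/1.186 = 7172.43; growth vs 2017 (7191.72) = -0.27%.
2019: real = 9736.8/1.213 = 8027.04; growth vs 2018 (7172.43) = 11.92%.
2020: real = 10681.0/1.313 = 8134.81; growth vs 2019 (8027.04) = 1.34%.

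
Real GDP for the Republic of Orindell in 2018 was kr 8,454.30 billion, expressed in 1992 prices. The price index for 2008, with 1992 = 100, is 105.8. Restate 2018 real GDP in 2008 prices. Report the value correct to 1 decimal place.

kr 8,944.6 billion

Real GDP in 2008 prices = Real GDP in 1992 prices × (P_2008/P_1992) = 8454.30 × 1.058 = 8944.65.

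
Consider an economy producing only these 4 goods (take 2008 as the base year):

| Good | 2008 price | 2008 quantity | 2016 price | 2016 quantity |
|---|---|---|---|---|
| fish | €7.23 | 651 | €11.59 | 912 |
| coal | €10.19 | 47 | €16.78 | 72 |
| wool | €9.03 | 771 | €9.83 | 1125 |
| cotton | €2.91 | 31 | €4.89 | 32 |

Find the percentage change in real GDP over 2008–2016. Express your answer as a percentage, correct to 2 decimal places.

Real GDP 2008 = Nominal GDP 2008 = 7.23·651 + 10.19·47 + 9.03·771 + 2.91·31 = 12238.00.
Real GDP 2016 (at 2008 prices) = 7.23·912 + 10.19·72 + 9.03·1125 + 2.91·32 = 17579.31.
Real growth = 17579.31/12238.00 − 1 = 0.4365.

43.65%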